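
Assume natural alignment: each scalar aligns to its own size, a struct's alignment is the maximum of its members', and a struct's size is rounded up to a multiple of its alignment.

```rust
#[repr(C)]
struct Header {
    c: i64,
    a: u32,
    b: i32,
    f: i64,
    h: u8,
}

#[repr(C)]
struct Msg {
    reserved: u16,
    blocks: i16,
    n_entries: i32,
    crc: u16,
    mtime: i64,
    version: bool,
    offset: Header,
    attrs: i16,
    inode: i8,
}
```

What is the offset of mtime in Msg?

16

Header: @0: c [8B, align 8] → 8; @8: a [4B, align 4] → 12; @12: b [4B, align 4] → 16; @16: f [8B, align 8] → 24; @24: h [1B, align 1] → 25; +7 tail pad (align 8); size 32, align 8
@0: reserved [2B, align 2] → 2
@2: blocks [2B, align 2] → 4
@4: n_entries [4B, align 4] → 8
@8: crc [2B, align 2] → 10
+6 pad (align 8)
@16: mtime [8B, align 8] → 24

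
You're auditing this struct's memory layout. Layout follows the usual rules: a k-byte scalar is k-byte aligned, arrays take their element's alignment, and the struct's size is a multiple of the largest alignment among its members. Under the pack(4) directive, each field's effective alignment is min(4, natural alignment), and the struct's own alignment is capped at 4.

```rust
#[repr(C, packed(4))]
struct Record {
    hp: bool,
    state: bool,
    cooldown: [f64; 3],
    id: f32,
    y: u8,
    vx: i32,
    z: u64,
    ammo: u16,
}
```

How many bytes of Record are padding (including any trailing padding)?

7

hp at 0 (size 1, align 1) → ends 1
state at 1 (size 1, align 1) → ends 2
pad 2 to align 4 for cooldown
cooldown at 4 (size 24, align 4) → ends 28
id at 28 (size 4, align 4) → ends 32
y at 32 (size 1, align 1) → ends 33
pad 3 to align 4 for vx
vx at 36 (size 4, align 4) → ends 40
z at 40 (size 8, align 4) → ends 48
ammo at 48 (size 2, align 2) → ends 50
tail pad 2 to reach multiple of 4
total 52 bytes, alignment 4
data bytes 45, size 52 → padding 7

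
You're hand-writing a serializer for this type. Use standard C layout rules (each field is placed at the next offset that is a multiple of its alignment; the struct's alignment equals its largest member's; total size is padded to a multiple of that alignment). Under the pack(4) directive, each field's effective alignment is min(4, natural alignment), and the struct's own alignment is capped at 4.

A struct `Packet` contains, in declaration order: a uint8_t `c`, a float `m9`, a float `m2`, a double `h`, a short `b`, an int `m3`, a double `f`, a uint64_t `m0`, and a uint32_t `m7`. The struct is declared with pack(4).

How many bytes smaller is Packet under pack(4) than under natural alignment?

8

natural layout:
  @0: c [1B, align 1] → 1
  +3 pad (align 4)
  @4: m9 [4B, align 4] → 8
  @8: m2 [4B, align 4] → 12
  +4 pad (align 8)
  @16: h [8B, align 8] → 24
  @24: b [2B, align 2] → 26
  +2 pad (align 4)
  @28: m3 [4B, align 4] → 32
  @32: f [8B, align 8] → 40
  @40: m0 [8B, align 8] → 48
  @48: m7 [4B, align 4] → 52
  +4 tail pad (align 8)
  size 56, align 8
packed(4) layout:
  @0: c [1B, align 1] → 1
  +3 pad (align 4)
  @4: m9 [4B, align 4] → 8
  @8: m2 [4B, align 4] → 12
  @12: h [8B, align 4] → 20
  @20: b [2B, align 2] → 22
  +2 pad (align 4)
  @24: m3 [4B, align 4] → 28
  @28: f [8B, align 4] → 36
  @36: m0 [8B, align 4] → 44
  @44: m7 [4B, align 4] → 48
  size 48, align 4
56 − 48 = 8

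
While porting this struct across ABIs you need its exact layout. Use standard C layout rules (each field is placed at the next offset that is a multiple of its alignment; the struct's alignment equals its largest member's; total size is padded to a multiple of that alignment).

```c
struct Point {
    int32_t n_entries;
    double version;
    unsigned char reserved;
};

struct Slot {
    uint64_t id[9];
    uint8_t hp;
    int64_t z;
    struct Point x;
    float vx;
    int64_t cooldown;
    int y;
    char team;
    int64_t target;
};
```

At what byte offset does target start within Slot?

136

Point: 0..4  n_entries  (4B, 4-aligned); 4..8  -- padding (4B); 8..16  version  (8B, 8-aligned); 16..17  reserved  (1B, 1-aligned); 17..24  -- tail padding (7B); sizeof = 24, alignof = 8
0..72  id  (72B, 8-aligned)
72..73  hp  (1B, 1-aligned)
73..80  -- padding (7B)
80..88  z  (8B, 8-aligned)
88..112  x  (24B, 8-aligned)
112..116  vx  (4B, 4-aligned)
116..120  -- padding (4B)
120..128  cooldown  (8B, 8-aligned)
128..132  y  (4B, 4-aligned)
132..133  team  (1B, 1-aligned)
133..136  -- padding (3B)
136..144  target  (8B, 8-aligned)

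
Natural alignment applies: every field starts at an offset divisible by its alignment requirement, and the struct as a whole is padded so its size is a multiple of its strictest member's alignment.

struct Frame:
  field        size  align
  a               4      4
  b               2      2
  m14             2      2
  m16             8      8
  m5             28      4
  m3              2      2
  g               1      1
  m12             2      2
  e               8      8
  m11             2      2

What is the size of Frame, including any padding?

72

@0: a [4B, align 4] → 4
@4: b [2B, align 2] → 6
@6: m14 [2B, align 2] → 8
@8: m16 [8B, align 8] → 16
@16: m5 [28B, align 4] → 44
@44: m3 [2B, align 2] → 46
@46: g [1B, align 1] → 47
+1 pad (align 2)
@48: m12 [2B, align 2] → 50
+6 pad (align 8)
@56: e [8B, align 8] → 64
@64: m11 [2B, align 2] → 66
+6 tail pad (align 8)
size 72, align 8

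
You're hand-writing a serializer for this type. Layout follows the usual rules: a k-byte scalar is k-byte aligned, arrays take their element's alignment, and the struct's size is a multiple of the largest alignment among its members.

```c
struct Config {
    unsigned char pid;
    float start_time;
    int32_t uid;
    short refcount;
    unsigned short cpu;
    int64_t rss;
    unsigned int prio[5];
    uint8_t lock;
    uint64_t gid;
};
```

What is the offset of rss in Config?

16

pid at 0 (size 1, align 1) → ends 1
pad 3 to align 4 for start_time
start_time at 4 (size 4, align 4) → ends 8
uid at 8 (size 4, align 4) → ends 12
refcount at 12 (size 2, align 2) → ends 14
cpu at 14 (size 2, align 2) → ends 16
rss at 16 (size 8, align 8) → ends 24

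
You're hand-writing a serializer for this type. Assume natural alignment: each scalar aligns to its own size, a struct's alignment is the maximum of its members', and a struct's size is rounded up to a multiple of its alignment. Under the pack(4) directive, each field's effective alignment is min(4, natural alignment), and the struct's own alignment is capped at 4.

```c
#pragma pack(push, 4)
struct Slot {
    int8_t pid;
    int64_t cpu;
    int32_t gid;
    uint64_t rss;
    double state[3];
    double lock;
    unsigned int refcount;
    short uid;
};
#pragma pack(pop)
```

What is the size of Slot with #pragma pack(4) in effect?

64

@0: pid [1B, align 1] → 1
+3 pad (align 4)
@4: cpu [8B, align 4] → 12
@12: gid [4B, align 4] → 16
@16: rss [8B, align 4] → 24
@24: state [24B, align 4] → 48
@48: lock [8B, align 4] → 56
@56: refcount [4B, align 4] → 60
@60: uid [2B, align 2] → 62
+2 tail pad (align 4)
size 64, align 4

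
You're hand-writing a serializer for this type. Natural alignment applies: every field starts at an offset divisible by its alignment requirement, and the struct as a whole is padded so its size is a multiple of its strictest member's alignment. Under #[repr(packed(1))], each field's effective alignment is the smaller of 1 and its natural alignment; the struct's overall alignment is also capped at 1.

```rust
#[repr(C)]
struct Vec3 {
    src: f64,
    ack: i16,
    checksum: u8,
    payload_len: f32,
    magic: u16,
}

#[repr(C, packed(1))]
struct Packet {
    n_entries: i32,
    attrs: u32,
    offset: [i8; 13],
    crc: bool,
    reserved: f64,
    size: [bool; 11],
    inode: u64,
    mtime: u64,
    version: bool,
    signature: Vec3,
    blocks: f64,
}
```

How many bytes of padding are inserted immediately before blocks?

0

Vec3: src at 0 (size 8, align 8) → ends 8; ack at 8 (size 2, align 2) → ends 10; checksum at 10 (size 1, align 1) → ends 11; pad 1 to align 4 for payload_len; payload_len at 12 (size 4, align 4) → ends 16; magic at 16 (size 2, align 2) → ends 18; tail pad 6 to reach multiple of 8; total 24 bytes, alignment 8
n_entries at 0 (size 4, align 1) → ends 4
attrs at 4 (size 4, align 1) → ends 8
offset at 8 (size 13, align 1) → ends 21
crc at 21 (size 1, align 1) → ends 22
reserved at 22 (size 8, align 1) → ends 30
size at 30 (size 11, align 1) → ends 41
inode at 41 (size 8, align 1) → ends 49
mtime at 49 (size 8, align 1) → ends 57
version at 57 (size 1, align 1) → ends 58
signature at 58 (size 24, align 1) → ends 82
blocks at 82 (size 8, align 1) → ends 90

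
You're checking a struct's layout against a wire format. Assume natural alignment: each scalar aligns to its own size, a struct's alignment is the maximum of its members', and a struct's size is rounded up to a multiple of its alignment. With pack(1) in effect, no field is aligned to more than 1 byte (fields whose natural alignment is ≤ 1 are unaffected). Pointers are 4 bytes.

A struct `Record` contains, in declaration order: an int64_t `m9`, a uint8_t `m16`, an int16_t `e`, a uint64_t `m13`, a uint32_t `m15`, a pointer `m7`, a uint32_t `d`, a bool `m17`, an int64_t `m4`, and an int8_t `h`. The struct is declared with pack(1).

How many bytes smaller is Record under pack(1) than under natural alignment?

natural layout:
  @0: m9 [8B, align 8] → 8
  @8: m16 [1B, align 1] → 9
  +1 pad (align 2)
  @10: e [2B, align 2] → 12
  +4 pad (align 8)
  @16: m13 [8B, align 8] → 24
  @24: m15 [4B, align 4] → 28
  @28: m7 [4B, align 4] → 32
  @32: d [4B, align 4] → 36
  @36: m17 [1B, align 1] → 37
  +3 pad (align 8)
  @40: m4 [8B, align 8] → 48
  @48: h [1B, align 1] → 49
  +7 tail pad (align 8)
  size 56, align 8
packed(1) layout:
  @0: m9 [8B, align 1] → 8
  @8: m16 [1B, align 1] → 9
  @9: e [2B, align 1] → 11
  @11: m13 [8B, align 1] → 19
  @19: m15 [4B, align 1] → 23
  @23: m7 [4B, align 1] → 27
  @27: d [4B, align 1] → 31
  @31: m17 [1B, align 1] → 32
  @32: m4 [8B, align 1] → 40
  @40: h [1B, align 1] → 41
  size 41, align 1
56 − 41 = 15

15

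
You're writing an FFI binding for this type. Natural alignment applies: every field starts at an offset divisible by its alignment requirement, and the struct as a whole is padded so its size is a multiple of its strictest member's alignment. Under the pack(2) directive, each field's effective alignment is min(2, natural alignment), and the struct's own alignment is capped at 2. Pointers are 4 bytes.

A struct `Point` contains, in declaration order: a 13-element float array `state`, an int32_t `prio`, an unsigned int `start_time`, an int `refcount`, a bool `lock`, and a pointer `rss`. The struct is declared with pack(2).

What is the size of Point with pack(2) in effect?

70

state at 0 (size 52, align 2) → ends 52
prio at 52 (size 4, align 2) → ends 56
start_time at 56 (size 4, align 2) → ends 60
refcount at 60 (size 4, align 2) → ends 64
lock at 64 (size 1, align 1) → ends 65
pad 1 to align 2 for rss
rss at 66 (size 4, align 2) → ends 70
total 70 bytes, alignment 2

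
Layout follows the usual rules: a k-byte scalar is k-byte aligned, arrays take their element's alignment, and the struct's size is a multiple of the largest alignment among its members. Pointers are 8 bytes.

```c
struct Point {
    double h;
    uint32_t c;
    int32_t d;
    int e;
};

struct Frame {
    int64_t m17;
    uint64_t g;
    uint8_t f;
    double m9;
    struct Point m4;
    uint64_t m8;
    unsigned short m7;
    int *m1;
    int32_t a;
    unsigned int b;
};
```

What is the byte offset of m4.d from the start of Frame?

Point: 0..8  h  (8B, 8-aligned); 8..12  c  (4B, 4-aligned); 12..16  d  (4B, 4-aligned); 16..20  e  (4B, 4-aligned); 20..24  -- tail padding (4B); sizeof = 24, alignof = 8
0..8  m17  (8B, 8-aligned)
8..16  g  (8B, 8-aligned)
16..17  f  (1B, 1-aligned)
17..24  -- padding (7B)
24..32  m9  (8B, 8-aligned)
32..56  m4  (24B, 8-aligned)
within Point: d at 12
32 + 12 = 44

44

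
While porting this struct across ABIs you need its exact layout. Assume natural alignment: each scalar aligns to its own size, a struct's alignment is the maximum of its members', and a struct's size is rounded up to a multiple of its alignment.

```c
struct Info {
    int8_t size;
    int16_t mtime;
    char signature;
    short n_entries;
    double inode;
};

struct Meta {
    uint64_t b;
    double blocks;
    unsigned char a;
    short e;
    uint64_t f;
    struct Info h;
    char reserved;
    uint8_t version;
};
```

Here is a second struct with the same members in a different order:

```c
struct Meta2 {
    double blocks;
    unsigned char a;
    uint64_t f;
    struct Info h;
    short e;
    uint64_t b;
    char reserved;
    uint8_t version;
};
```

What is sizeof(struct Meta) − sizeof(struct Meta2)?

Info: @0: size [1B, align 1] → 1; +1 pad (align 2); @2: mtime [2B, align 2] → 4; @4: signature [1B, align 1] → 5; +1 pad (align 2); @6: n_entries [2B, align 2] → 8; @8: inode [8B, align 8] → 16; size 16, align 8
@0: b [8B, align 8] → 8
@8: blocks [8B, align 8] → 16
@16: a [1B, align 1] → 17
+1 pad (align 2)
@18: e [2B, align 2] → 20
+4 pad (align 8)
@24: f [8B, align 8] → 32
@32: h [16B, align 8] → 48
@48: reserved [1B, align 1] → 49
@49: version [1B, align 1] → 50
+6 tail pad (align 8)
size 56, align 8
— Meta2 —
@0: blocks [8B, align 8] → 8
@8: a [1B, align 1] → 9
+7 pad (align 8)
@16: f [8B, align 8] → 24
@24: h [16B, align 8] → 40
@40: e [2B, align 2] → 42
+6 pad (align 8)
@48: b [8B, align 8] → 56
@56: reserved [1B, align 1] → 57
@57: version [1B, align 1] → 58
+6 tail pad (align 8)
size 64, align 8
56 − 64 = -8

-8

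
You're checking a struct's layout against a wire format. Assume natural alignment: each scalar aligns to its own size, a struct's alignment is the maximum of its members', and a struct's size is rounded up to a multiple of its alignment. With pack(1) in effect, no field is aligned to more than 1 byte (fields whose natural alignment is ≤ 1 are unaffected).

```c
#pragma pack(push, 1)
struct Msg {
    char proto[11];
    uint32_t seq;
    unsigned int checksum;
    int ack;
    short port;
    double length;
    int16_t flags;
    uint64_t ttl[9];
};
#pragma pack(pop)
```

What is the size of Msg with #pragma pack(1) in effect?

0..11  proto  (11B, 1-aligned)
11..15  seq  (4B, 1-aligned)
15..19  checksum  (4B, 1-aligned)
19..23  ack  (4B, 1-aligned)
23..25  port  (2B, 1-aligned)
25..33  length  (8B, 1-aligned)
33..35  flags  (2B, 1-aligned)
35..107  ttl  (72B, 1-aligned)
sizeof = 107, alignof = 1

107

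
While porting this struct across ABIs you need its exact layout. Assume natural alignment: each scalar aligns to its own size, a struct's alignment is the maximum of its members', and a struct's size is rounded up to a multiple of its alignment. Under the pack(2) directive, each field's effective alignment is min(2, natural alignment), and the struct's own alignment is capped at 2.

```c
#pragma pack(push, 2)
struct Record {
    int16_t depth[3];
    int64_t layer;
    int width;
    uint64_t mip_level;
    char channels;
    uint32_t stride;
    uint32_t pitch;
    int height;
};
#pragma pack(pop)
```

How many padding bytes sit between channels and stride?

1

@0: depth [6B, align 2] → 6
@6: layer [8B, align 2] → 14
@14: width [4B, align 2] → 18
@18: mip_level [8B, align 2] → 26
@26: channels [1B, align 1] → 27
+1 pad (align 2)
@28: stride [4B, align 2] → 32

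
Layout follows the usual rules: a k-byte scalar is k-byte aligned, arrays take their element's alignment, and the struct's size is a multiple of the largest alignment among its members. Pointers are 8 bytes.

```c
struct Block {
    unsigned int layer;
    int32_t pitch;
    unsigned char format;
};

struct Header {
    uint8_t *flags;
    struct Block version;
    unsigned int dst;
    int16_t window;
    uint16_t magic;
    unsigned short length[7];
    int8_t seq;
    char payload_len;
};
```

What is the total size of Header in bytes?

Block: 0..4  layer  (4B, 4-aligned); 4..8  pitch  (4B, 4-aligned); 8..9  format  (1B, 1-aligned); 9..12  -- tail padding (3B); sizeof = 12, alignof = 4
0..8  flags  (8B, 8-aligned)
8..20  version  (12B, 4-aligned)
20..24  dst  (4B, 4-aligned)
24..26  window  (2B, 2-aligned)
26..28  magic  (2B, 2-aligned)
28..42  length  (14B, 2-aligned)
42..43  seq  (1B, 1-aligned)
43..44  payload_len  (1B, 1-aligned)
44..48  -- tail padding (4B)
sizeof = 48, alignof = 8

48 bytes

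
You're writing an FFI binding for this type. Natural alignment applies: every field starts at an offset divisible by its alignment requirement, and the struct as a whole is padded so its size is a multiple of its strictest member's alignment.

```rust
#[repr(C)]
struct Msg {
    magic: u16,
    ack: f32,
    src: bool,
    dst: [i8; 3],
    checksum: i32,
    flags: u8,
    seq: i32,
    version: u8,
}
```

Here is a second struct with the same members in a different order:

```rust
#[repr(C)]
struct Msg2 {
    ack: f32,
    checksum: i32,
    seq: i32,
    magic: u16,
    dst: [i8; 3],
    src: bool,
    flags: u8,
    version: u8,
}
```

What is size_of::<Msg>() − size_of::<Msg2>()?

@0: magic [2B, align 2] → 2
+2 pad (align 4)
@4: ack [4B, align 4] → 8
@8: src [1B, align 1] → 9
@9: dst [3B, align 1] → 12
@12: checksum [4B, align 4] → 16
@16: flags [1B, align 1] → 17
+3 pad (align 4)
@20: seq [4B, align 4] → 24
@24: version [1B, align 1] → 25
+3 tail pad (align 4)
size 28, align 4
— Msg2 —
@0: ack [4B, align 4] → 4
@4: checksum [4B, align 4] → 8
@8: seq [4B, align 4] → 12
@12: magic [2B, align 2] → 14
@14: dst [3B, align 1] → 17
@17: src [1B, align 1] → 18
@18: flags [1B, align 1] → 19
@19: version [1B, align 1] → 20
size 20, align 4
28 − 20 = 8

8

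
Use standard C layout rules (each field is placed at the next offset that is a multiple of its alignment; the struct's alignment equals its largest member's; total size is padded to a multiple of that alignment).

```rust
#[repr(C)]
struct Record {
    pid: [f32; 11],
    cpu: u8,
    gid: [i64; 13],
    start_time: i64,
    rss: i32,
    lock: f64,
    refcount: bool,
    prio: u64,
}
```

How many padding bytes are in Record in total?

14

@0: pid [44B, align 4] → 44
@44: cpu [1B, align 1] → 45
+3 pad (align 8)
@48: gid [104B, align 8] → 152
@152: start_time [8B, align 8] → 160
@160: rss [4B, align 4] → 164
+4 pad (align 8)
@168: lock [8B, align 8] → 176
@176: refcount [1B, align 1] → 177
+7 pad (align 8)
@184: prio [8B, align 8] → 192
size 192, align 8
data bytes 178, size 192 → padding 14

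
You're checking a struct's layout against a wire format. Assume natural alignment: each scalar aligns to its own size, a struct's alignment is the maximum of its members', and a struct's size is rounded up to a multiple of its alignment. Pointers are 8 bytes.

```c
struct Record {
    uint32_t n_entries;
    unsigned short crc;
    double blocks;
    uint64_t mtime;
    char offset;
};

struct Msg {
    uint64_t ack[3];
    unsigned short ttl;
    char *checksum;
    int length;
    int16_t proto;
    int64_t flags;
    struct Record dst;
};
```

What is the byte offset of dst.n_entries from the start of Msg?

Record: n_entries at 0 (size 4, align 4) → ends 4; crc at 4 (size 2, align 2) → ends 6; pad 2 to align 8 for blocks; blocks at 8 (size 8, align 8) → ends 16; mtime at 16 (size 8, align 8) → ends 24; offset at 24 (size 1, align 1) → ends 25; tail pad 7 to reach multiple of 8; total 32 bytes, alignment 8
ack at 0 (size 24, align 8) → ends 24
ttl at 24 (size 2, align 2) → ends 26
pad 6 to align 8 for checksum
checksum at 32 (size 8, align 8) → ends 40
length at 40 (size 4, align 4) → ends 44
proto at 44 (size 2, align 2) → ends 46
pad 2 to align 8 for flags
flags at 48 (size 8, align 8) → ends 56
dst at 56 (size 32, align 8) → ends 88
within Record: n_entries at 0
56 + 0 = 56

56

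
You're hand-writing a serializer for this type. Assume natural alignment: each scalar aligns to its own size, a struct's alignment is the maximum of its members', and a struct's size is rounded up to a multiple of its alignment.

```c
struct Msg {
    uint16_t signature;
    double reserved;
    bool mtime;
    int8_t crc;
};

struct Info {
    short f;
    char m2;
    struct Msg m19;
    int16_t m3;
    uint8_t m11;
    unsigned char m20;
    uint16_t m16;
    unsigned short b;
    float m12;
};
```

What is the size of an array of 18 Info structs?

864

Msg: 0..2  signature  (2B, 2-aligned); 2..8  -- padding (6B); 8..16  reserved  (8B, 8-aligned); 16..17  mtime  (1B, 1-aligned); 17..18  crc  (1B, 1-aligned); 18..24  -- tail padding (6B); sizeof = 24, alignof = 8
0..2  f  (2B, 2-aligned)
2..3  m2  (1B, 1-aligned)
3..8  -- padding (5B)
8..32  m19  (24B, 8-aligned)
32..34  m3  (2B, 2-aligned)
34..35  m11  (1B, 1-aligned)
35..36  m20  (1B, 1-aligned)
36..38  m16  (2B, 2-aligned)
38..40  b  (2B, 2-aligned)
40..44  m12  (4B, 4-aligned)
44..48  -- tail padding (4B)
sizeof = 48, alignof = 8
array of 18: 18 × 48 = 864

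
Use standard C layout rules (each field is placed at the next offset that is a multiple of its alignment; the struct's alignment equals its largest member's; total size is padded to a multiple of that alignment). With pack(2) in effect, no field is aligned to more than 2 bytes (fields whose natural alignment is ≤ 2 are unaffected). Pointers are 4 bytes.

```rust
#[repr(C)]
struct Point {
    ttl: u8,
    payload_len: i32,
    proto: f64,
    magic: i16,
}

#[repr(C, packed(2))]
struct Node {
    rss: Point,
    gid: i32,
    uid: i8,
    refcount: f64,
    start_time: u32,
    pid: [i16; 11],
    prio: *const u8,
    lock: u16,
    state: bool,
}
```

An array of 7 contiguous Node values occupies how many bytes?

Point: ttl at 0 (size 1, align 1) → ends 1; pad 3 to align 4 for payload_len; payload_len at 4 (size 4, align 4) → ends 8; proto at 8 (size 8, align 8) → ends 16; magic at 16 (size 2, align 2) → ends 18; tail pad 6 to reach multiple of 8; total 24 bytes, alignment 8
rss at 0 (size 24, align 2) → ends 24
gid at 24 (size 4, align 2) → ends 28
uid at 28 (size 1, align 1) → ends 29
pad 1 to align 2 for refcount
refcount at 30 (size 8, align 2) → ends 38
start_time at 38 (size 4, align 2) → ends 42
pid at 42 (size 22, align 2) → ends 64
prio at 64 (size 4, align 2) → ends 68
lock at 68 (size 2, align 2) → ends 70
state at 70 (size 1, align 1) → ends 71
tail pad 1 to reach multiple of 2
total 72 bytes, alignment 2
array of 7: 7 × 72 = 504

504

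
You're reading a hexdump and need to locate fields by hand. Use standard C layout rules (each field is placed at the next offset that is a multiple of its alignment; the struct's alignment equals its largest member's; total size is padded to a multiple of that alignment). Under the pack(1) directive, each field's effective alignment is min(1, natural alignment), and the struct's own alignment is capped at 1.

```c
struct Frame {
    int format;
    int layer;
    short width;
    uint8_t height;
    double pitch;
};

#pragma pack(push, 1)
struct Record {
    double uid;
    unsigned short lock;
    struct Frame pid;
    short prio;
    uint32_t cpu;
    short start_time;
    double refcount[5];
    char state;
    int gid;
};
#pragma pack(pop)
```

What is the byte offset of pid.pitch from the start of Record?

26

Frame: 0..4  format  (4B, 4-aligned); 4..8  layer  (4B, 4-aligned); 8..10  width  (2B, 2-aligned); 10..11  height  (1B, 1-aligned); 11..16  -- padding (5B); 16..24  pitch  (8B, 8-aligned); sizeof = 24, alignof = 8
0..8  uid  (8B, 1-aligned)
8..10  lock  (2B, 1-aligned)
10..34  pid  (24B, 1-aligned)
within Frame: pitch at 16
10 + 16 = 26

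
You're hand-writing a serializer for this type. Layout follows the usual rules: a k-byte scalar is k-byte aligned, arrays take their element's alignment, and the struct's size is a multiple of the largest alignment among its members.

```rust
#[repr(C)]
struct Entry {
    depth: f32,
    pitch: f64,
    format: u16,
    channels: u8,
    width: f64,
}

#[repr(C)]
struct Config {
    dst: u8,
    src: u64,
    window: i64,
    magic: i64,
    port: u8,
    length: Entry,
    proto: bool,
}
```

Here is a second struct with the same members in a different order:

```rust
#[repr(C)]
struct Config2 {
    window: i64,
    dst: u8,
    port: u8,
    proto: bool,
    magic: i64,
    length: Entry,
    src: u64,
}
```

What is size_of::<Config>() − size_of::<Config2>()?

16

Entry: depth at 0 (size 4, align 4) → ends 4; pad 4 to align 8 for pitch; pitch at 8 (size 8, align 8) → ends 16; format at 16 (size 2, align 2) → ends 18; channels at 18 (size 1, align 1) → ends 19; pad 5 to align 8 for width; width at 24 (size 8, align 8) → ends 32; total 32 bytes, alignment 8
dst at 0 (size 1, align 1) → ends 1
pad 7 to align 8 for src
src at 8 (size 8, align 8) → ends 16
window at 16 (size 8, align 8) → ends 24
magic at 24 (size 8, align 8) → ends 32
port at 32 (size 1, align 1) → ends 33
pad 7 to align 8 for length
length at 40 (size 32, align 8) → ends 72
proto at 72 (size 1, align 1) → ends 73
tail pad 7 to reach multiple of 8
total 80 bytes, alignment 8
— Config2 —
window at 0 (size 8, align 8) → ends 8
dst at 8 (size 1, align 1) → ends 9
port at 9 (size 1, align 1) → ends 10
proto at 10 (size 1, align 1) → ends 11
pad 5 to align 8 for magic
magic at 16 (size 8, align 8) → ends 24
length at 24 (size 32, align 8) → ends 56
src at 56 (size 8, align 8) → ends 64
total 64 bytes, alignment 8
80 − 64 = 16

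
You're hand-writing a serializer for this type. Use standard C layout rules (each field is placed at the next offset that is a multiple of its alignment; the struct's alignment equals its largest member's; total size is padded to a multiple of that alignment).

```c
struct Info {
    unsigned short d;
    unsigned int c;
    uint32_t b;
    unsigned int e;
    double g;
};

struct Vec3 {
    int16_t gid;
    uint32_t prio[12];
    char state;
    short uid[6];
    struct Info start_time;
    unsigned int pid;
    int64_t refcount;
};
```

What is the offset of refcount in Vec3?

Info: d at 0 (size 2, align 2) → ends 2; pad 2 to align 4 for c; c at 4 (size 4, align 4) → ends 8; b at 8 (size 4, align 4) → ends 12; e at 12 (size 4, align 4) → ends 16; g at 16 (size 8, align 8) → ends 24; total 24 bytes, alignment 8
gid at 0 (size 2, align 2) → ends 2
pad 2 to align 4 for prio
prio at 4 (size 48, align 4) → ends 52
state at 52 (size 1, align 1) → ends 53
pad 1 to align 2 for uid
uid at 54 (size 12, align 2) → ends 66
pad 6 to align 8 for start_time
start_time at 72 (size 24, align 8) → ends 96
pid at 96 (size 4, align 4) → ends 100
pad 4 to align 8 for refcount
refcount at 104 (size 8, align 8) → ends 112

104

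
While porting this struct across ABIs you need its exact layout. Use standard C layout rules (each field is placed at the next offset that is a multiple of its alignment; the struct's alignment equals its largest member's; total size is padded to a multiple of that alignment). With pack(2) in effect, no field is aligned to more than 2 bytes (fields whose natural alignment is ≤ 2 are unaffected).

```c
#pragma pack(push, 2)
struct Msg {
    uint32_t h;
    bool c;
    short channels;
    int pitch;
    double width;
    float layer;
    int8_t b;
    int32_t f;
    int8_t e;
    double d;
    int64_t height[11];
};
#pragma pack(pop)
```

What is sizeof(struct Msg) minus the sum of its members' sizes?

h at 0 (size 4, align 2) → ends 4
c at 4 (size 1, align 1) → ends 5
pad 1 to align 2 for channels
channels at 6 (size 2, align 2) → ends 8
pitch at 8 (size 4, align 2) → ends 12
width at 12 (size 8, align 2) → ends 20
layer at 20 (size 4, align 2) → ends 24
b at 24 (size 1, align 1) → ends 25
pad 1 to align 2 for f
f at 26 (size 4, align 2) → ends 30
e at 30 (size 1, align 1) → ends 31
pad 1 to align 2 for d
d at 32 (size 8, align 2) → ends 40
height at 40 (size 88, align 2) → ends 128
total 128 bytes, alignment 2
data bytes 125, size 128 → padding 3

3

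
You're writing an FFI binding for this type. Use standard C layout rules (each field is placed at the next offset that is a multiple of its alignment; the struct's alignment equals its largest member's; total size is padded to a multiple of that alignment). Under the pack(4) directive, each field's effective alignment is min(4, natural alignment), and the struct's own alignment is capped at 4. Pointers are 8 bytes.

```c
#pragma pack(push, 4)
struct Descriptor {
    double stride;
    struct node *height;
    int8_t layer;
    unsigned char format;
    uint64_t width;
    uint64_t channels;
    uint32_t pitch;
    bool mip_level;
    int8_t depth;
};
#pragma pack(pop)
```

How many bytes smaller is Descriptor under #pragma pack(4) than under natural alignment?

4

natural layout:
  0..8  stride  (8B, 8-aligned)
  8..16  height  (8B, 8-aligned)
  16..17  layer  (1B, 1-aligned)
  17..18  format  (1B, 1-aligned)
  18..24  -- padding (6B)
  24..32  width  (8B, 8-aligned)
  32..40  channels  (8B, 8-aligned)
  40..44  pitch  (4B, 4-aligned)
  44..45  mip_level  (1B, 1-aligned)
  45..46  depth  (1B, 1-aligned)
  46..48  -- tail padding (2B)
  sizeof = 48, alignof = 8
packed(4) layout:
  0..8  stride  (8B, 4-aligned)
  8..16  height  (8B, 4-aligned)
  16..17  layer  (1B, 1-aligned)
  17..18  format  (1B, 1-aligned)
  18..20  -- padding (2B)
  20..28  width  (8B, 4-aligned)
  28..36  channels  (8B, 4-aligned)
  36..40  pitch  (4B, 4-aligned)
  40..41  mip_level  (1B, 1-aligned)
  41..42  depth  (1B, 1-aligned)
  42..44  -- tail padding (2B)
  sizeof = 44, alignof = 4
48 − 44 = 4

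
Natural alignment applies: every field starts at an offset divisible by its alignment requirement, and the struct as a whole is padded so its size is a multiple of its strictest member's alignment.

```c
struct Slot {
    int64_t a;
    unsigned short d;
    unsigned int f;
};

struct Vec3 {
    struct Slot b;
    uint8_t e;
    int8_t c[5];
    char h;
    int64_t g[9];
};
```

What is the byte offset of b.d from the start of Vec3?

8

Slot: a at 0 (size 8, align 8) → ends 8; d at 8 (size 2, align 2) → ends 10; pad 2 to align 4 for f; f at 12 (size 4, align 4) → ends 16; total 16 bytes, alignment 8
b at 0 (size 16, align 8) → ends 16
within Slot: d at 8
0 + 8 = 8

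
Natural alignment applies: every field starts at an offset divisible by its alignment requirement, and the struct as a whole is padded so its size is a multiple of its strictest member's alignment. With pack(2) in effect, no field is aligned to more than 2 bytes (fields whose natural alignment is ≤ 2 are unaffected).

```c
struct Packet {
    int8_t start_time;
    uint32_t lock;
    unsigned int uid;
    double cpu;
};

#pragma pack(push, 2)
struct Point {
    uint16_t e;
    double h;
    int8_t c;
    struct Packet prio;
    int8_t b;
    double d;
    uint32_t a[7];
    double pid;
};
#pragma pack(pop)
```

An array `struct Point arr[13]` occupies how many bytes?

Packet: 0..1  start_time  (1B, 1-aligned); 1..4  -- padding (3B); 4..8  lock  (4B, 4-aligned); 8..12  uid  (4B, 4-aligned); 12..16  -- padding (4B); 16..24  cpu  (8B, 8-aligned); sizeof = 24, alignof = 8
0..2  e  (2B, 2-aligned)
2..10  h  (8B, 2-aligned)
10..11  c  (1B, 1-aligned)
11..12  -- padding (1B)
12..36  prio  (24B, 2-aligned)
36..37  b  (1B, 1-aligned)
37..38  -- padding (1B)
38..46  d  (8B, 2-aligned)
46..74  a  (28B, 2-aligned)
74..82  pid  (8B, 2-aligned)
sizeof = 82, alignof = 2
array of 13: 13 × 82 = 1066

1066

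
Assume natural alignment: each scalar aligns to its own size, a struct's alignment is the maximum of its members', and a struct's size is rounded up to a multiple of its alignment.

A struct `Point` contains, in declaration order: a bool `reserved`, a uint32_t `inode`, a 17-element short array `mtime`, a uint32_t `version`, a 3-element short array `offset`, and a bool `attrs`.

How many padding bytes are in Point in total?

6

@0: reserved [1B, align 1] → 1
+3 pad (align 4)
@4: inode [4B, align 4] → 8
@8: mtime [34B, align 2] → 42
+2 pad (align 4)
@44: version [4B, align 4] → 48
@48: offset [6B, align 2] → 54
@54: attrs [1B, align 1] → 55
+1 tail pad (align 4)
size 56, align 4
data bytes 50, size 56 → padding 6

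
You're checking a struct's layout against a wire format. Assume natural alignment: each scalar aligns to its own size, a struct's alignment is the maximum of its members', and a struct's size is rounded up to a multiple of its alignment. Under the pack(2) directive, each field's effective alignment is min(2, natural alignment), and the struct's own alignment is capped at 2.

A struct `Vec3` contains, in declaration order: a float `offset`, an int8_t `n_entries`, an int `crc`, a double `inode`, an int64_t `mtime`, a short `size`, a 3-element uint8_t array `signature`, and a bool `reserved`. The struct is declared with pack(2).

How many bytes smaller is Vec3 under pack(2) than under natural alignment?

8

natural layout:
  @0: offset [4B, align 4] → 4
  @4: n_entries [1B, align 1] → 5
  +3 pad (align 4)
  @8: crc [4B, align 4] → 12
  +4 pad (align 8)
  @16: inode [8B, align 8] → 24
  @24: mtime [8B, align 8] → 32
  @32: size [2B, align 2] → 34
  @34: signature [3B, align 1] → 37
  @37: reserved [1B, align 1] → 38
  +2 tail pad (align 8)
  size 40, align 8
packed(2) layout:
  @0: offset [4B, align 2] → 4
  @4: n_entries [1B, align 1] → 5
  +1 pad (align 2)
  @6: crc [4B, align 2] → 10
  @10: inode [8B, align 2] → 18
  @18: mtime [8B, align 2] → 26
  @26: size [2B, align 2] → 28
  @28: signature [3B, align 1] → 31
  @31: reserved [1B, align 1] → 32
  size 32, align 2
40 − 32 = 8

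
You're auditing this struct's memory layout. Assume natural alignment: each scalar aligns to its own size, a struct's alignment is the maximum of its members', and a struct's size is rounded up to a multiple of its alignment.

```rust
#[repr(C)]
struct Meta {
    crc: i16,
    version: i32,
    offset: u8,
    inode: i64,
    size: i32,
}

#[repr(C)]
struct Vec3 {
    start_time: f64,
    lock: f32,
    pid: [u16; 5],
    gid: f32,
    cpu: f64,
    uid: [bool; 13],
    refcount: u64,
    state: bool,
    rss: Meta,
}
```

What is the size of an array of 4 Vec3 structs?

416

Meta: crc at 0 (size 2, align 2) → ends 2; pad 2 to align 4 for version; version at 4 (size 4, align 4) → ends 8; offset at 8 (size 1, align 1) → ends 9; pad 7 to align 8 for inode; inode at 16 (size 8, align 8) → ends 24; size at 24 (size 4, align 4) → ends 28; tail pad 4 to reach multiple of 8; total 32 bytes, alignment 8
start_time at 0 (size 8, align 8) → ends 8
lock at 8 (size 4, align 4) → ends 12
pid at 12 (size 10, align 2) → ends 22
pad 2 to align 4 for gid
gid at 24 (size 4, align 4) → ends 28
pad 4 to align 8 for cpu
cpu at 32 (size 8, align 8) → ends 40
uid at 40 (size 13, align 1) → ends 53
pad 3 to align 8 for refcount
refcount at 56 (size 8, align 8) → ends 64
state at 64 (size 1, align 1) → ends 65
pad 7 to align 8 for rss
rss at 72 (size 32, align 8) → ends 104
total 104 bytes, alignment 8
array of 4: 4 × 104 = 416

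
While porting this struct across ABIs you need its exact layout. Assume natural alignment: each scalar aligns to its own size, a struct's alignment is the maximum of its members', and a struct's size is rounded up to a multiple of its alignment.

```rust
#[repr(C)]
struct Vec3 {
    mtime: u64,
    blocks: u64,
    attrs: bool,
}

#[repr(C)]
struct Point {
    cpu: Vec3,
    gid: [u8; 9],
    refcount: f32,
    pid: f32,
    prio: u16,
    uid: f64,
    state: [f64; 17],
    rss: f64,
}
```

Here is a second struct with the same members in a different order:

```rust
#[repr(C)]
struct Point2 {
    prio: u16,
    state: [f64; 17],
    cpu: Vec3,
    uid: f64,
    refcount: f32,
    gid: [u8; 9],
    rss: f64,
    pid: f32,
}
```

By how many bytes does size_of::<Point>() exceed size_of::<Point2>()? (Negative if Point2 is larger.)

Vec3: mtime at 0 (size 8, align 8) → ends 8; blocks at 8 (size 8, align 8) → ends 16; attrs at 16 (size 1, align 1) → ends 17; tail pad 7 to reach multiple of 8; total 24 bytes, alignment 8
cpu at 0 (size 24, align 8) → ends 24
gid at 24 (size 9, align 1) → ends 33
pad 3 to align 4 for refcount
refcount at 36 (size 4, align 4) → ends 40
pid at 40 (size 4, align 4) → ends 44
prio at 44 (size 2, align 2) → ends 46
pad 2 to align 8 for uid
uid at 48 (size 8, align 8) → ends 56
state at 56 (size 136, align 8) → ends 192
rss at 192 (size 8, align 8) → ends 200
total 200 bytes, alignment 8
— Point2 —
prio at 0 (size 2, align 2) → ends 2
pad 6 to align 8 for state
state at 8 (size 136, align 8) → ends 144
cpu at 144 (size 24, align 8) → ends 168
uid at 168 (size 8, align 8) → ends 176
refcount at 176 (size 4, align 4) → ends 180
gid at 180 (size 9, align 1) → ends 189
pad 3 to align 8 for rss
rss at 192 (size 8, align 8) → ends 200
pid at 200 (size 4, align 4) → ends 204
tail pad 4 to reach multiple of 8
total 208 bytes, alignment 8
200 − 208 = -8

-8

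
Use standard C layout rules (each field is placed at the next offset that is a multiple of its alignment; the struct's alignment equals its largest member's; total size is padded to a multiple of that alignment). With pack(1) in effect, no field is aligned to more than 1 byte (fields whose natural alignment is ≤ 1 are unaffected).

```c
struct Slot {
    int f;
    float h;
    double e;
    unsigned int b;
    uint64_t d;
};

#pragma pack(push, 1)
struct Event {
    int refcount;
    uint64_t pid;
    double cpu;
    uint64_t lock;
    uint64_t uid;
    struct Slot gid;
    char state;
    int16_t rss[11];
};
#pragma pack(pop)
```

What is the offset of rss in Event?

Slot: @0: f [4B, align 4] → 4; @4: h [4B, align 4] → 8; @8: e [8B, align 8] → 16; @16: b [4B, align 4] → 20; +4 pad (align 8); @24: d [8B, align 8] → 32; size 32, align 8
@0: refcount [4B, align 1] → 4
@4: pid [8B, align 1] → 12
@12: cpu [8B, align 1] → 20
@20: lock [8B, align 1] → 28
@28: uid [8B, align 1] → 36
@36: gid [32B, align 1] → 68
@68: state [1B, align 1] → 69
@69: rss [22B, align 1] → 91

69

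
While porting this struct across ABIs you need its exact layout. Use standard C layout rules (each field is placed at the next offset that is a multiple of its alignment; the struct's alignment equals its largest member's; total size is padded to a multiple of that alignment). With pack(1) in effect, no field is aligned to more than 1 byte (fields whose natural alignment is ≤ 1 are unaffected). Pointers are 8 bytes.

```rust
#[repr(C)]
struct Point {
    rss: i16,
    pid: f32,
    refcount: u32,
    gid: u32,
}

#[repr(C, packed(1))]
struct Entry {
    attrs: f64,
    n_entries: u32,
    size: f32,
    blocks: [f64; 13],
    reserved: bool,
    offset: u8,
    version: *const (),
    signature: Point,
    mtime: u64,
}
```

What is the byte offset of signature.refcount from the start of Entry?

Point: rss at 0 (size 2, align 2) → ends 2; pad 2 to align 4 for pid; pid at 4 (size 4, align 4) → ends 8; refcount at 8 (size 4, align 4) → ends 12; gid at 12 (size 4, align 4) → ends 16; total 16 bytes, alignment 4
attrs at 0 (size 8, align 1) → ends 8
n_entries at 8 (size 4, align 1) → ends 12
size at 12 (size 4, align 1) → ends 16
blocks at 16 (size 104, align 1) → ends 120
reserved at 120 (size 1, align 1) → ends 121
offset at 121 (size 1, align 1) → ends 122
version at 122 (size 8, align 1) → ends 130
signature at 130 (size 16, align 1) → ends 146
within Point: refcount at 8
130 + 8 = 138

138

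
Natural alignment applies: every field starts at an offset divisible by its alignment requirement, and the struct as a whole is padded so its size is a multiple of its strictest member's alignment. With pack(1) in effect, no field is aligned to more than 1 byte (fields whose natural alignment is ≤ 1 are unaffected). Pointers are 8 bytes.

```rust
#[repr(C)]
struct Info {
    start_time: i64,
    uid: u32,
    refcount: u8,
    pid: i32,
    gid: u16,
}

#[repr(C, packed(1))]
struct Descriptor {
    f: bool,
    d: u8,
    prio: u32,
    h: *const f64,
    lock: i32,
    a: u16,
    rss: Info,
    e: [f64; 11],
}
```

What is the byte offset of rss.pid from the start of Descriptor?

36

Info: 0..8  start_time  (8B, 8-aligned); 8..12  uid  (4B, 4-aligned); 12..13  refcount  (1B, 1-aligned); 13..16  -- padding (3B); 16..20  pid  (4B, 4-aligned); 20..22  gid  (2B, 2-aligned); 22..24  -- tail padding (2B); sizeof = 24, alignof = 8
0..1  f  (1B, 1-aligned)
1..2  d  (1B, 1-aligned)
2..6  prio  (4B, 1-aligned)
6..14  h  (8B, 1-aligned)
14..18  lock  (4B, 1-aligned)
18..20  a  (2B, 1-aligned)
20..44  rss  (24B, 1-aligned)
within Info: pid at 16
20 + 16 = 36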